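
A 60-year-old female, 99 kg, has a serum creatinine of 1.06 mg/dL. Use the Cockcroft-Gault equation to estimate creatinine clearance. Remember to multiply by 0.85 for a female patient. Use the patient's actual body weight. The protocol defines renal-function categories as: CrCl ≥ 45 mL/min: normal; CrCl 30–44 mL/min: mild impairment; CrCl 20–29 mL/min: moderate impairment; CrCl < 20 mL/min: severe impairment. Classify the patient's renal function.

normal

CrCl = (140 − 60) × 99 / (72 × 1.06) × 0.85 = 7920.0 / 76.32 × 0.85 ≈ 88.2 mL/min
88 mL/min falls in the 'normal' range.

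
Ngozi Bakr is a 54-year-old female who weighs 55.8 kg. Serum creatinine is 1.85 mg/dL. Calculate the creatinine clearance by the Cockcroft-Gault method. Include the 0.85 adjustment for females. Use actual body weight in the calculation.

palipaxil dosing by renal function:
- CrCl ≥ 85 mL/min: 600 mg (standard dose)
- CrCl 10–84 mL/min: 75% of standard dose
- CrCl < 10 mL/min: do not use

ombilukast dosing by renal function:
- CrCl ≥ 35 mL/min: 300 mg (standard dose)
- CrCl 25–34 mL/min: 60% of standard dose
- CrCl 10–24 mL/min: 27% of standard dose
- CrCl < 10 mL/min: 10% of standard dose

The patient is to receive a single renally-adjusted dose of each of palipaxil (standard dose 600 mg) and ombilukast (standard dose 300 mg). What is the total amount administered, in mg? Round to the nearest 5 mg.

630 mg

CrCl = (140 − 54) × 55.8 / (72 × 1.85) × 0.85 = 4798.8 / 133.20 × 0.85 ≈ 30.6 mL/min
CrCl ≈ 31 mL/min.
palipaxil: 10–84 mL/min → 75% of 600 mg = 450 mg.
ombilukast: 25–34 mL/min → 60% of 300 mg = 180 mg.
Total = 450 + 180 = 630 mg.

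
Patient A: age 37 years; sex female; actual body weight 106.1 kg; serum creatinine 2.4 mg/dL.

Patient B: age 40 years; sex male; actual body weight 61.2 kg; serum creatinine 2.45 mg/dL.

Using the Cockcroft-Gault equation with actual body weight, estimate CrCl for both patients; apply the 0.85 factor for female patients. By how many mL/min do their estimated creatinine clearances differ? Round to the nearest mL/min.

19 mL/min

Patient A: CrCl = (140 − 37) × 106.1 / (72 × 2.4) × 0.85 = 10928.3 / 172.80 × 0.85 ≈ 53.8 mL/min
Patient B: CrCl = (140 − 40) × 61.2 / (72 × 2.45) = 6120.0 / 176.40 ≈ 34.7 mL/min
|53.8 − 34.7| = 19.1 mL/min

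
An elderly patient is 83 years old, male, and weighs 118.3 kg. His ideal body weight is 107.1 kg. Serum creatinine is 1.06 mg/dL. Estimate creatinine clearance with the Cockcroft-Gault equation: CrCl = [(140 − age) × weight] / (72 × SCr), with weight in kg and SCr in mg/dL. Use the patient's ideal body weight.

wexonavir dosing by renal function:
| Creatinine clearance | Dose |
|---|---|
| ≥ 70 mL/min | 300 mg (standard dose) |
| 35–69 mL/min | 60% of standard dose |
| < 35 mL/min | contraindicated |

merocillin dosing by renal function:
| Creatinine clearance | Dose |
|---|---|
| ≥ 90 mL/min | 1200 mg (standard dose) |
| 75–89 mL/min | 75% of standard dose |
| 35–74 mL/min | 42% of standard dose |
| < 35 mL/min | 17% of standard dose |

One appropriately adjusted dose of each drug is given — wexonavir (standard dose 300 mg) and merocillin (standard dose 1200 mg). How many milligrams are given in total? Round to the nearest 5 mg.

CrCl = (140 − 83) × 107.1 / (72 × 1.06) = 6104.7 / 76.32 ≈ 80.0 mL/min
CrCl ≈ 80 mL/min.
wexonavir: ≥ 70 mL/min → 100% of 300 mg = 300 mg.
merocillin: 75–89 mL/min → 75% of 1200 mg = 900 mg.
Total = 300 + 900 = 1200 mg.

1200 mg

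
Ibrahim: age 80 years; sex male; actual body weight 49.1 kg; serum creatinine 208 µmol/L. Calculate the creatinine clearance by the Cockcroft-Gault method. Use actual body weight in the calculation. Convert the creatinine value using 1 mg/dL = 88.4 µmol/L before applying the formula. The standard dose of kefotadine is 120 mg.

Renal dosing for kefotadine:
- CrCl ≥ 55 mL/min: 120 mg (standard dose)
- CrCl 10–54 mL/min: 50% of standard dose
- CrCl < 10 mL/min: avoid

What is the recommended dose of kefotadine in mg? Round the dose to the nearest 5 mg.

60 mg

SCr = 208 / 88.4 = 2.353 mg/dL
CrCl = (140 − 80) × 49.1 / (72 × 2.353) = 2946.0 / 169.42 ≈ 17.4 mL/min
CrCl ≈ 17 mL/min → bracket 10–54 mL/min.
50% of 120 mg = 60 mg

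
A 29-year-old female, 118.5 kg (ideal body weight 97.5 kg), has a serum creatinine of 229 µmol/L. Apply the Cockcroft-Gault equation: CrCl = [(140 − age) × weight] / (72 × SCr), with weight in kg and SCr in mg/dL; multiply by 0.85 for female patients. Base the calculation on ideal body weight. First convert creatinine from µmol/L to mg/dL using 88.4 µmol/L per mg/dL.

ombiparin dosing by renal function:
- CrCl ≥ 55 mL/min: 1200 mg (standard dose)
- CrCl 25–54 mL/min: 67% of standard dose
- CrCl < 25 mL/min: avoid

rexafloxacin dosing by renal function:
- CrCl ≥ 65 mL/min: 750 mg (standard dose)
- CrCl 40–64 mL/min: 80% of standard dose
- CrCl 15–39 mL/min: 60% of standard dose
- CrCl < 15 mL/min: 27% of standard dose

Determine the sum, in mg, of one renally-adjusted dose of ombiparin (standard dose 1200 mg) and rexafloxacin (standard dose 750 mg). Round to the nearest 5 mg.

SCr = 229 / 88.4 = 2.59 mg/dL
CrCl = (140 − 29) × 97.5 / (72 × 2.59) × 0.85 = 10822.5 / 186.48 × 0.85 ≈ 49.3 mL/min
CrCl ≈ 49 mL/min.
ombiparin: 25–54 mL/min → 67% of 1200 mg = 804 mg.
rexafloxacin: 40–64 mL/min → 80% of 750 mg = 600 mg.
Total = 804 + 600 = 1404 mg.

1405 mg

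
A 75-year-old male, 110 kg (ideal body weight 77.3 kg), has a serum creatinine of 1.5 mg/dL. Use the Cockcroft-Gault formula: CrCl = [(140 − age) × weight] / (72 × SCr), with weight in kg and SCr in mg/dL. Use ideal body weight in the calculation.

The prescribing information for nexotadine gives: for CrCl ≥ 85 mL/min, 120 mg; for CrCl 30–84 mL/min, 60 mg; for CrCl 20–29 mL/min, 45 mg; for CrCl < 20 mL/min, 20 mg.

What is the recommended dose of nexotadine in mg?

60 mg

CrCl = (140 − 75) × 77.3 / (72 × 1.5) = 5024.5 / 108.00 ≈ 46.5 mL/min
CrCl ≈ 47 mL/min → bracket 30–84 mL/min.
Dose for this bracket: 60 mg.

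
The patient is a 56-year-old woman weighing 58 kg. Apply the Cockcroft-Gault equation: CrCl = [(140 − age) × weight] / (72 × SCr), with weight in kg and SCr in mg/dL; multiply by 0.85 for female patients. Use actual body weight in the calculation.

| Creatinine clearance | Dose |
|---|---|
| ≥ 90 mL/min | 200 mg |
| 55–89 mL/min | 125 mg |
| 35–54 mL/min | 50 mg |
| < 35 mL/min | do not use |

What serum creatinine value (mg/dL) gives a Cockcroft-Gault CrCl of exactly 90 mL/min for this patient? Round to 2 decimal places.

0.64 mg/dL

Standard dose requires CrCl ≥ 90 mL/min.
Set (140 − 56) × 58 × 0.85 / (72 × SCr) = 90
SCr = (140 − 56) × 58 × 0.85 / (72 × 90) = 0.639 mg/dL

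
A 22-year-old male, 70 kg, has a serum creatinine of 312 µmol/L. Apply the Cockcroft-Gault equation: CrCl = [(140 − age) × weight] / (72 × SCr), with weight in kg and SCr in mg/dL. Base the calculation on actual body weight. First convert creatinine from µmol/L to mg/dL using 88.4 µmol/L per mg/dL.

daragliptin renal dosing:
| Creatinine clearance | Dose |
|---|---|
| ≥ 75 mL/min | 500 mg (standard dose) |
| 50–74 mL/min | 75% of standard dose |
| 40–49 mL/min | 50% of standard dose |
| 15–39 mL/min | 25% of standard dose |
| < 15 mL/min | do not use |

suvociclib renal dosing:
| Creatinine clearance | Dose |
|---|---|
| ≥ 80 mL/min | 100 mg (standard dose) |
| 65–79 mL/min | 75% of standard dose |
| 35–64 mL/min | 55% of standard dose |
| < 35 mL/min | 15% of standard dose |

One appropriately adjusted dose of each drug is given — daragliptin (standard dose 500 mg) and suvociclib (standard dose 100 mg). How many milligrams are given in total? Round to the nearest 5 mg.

SCr = 312 / 88.4 = 3.529 mg/dL
CrCl = (140 − 22) × 70 / (72 × 3.529) = 8260.0 / 254.09 ≈ 32.5 mL/min
CrCl ≈ 33 mL/min.
daragliptin: 15–39 mL/min → 25% of 500 mg = 125 mg.
suvociclib: < 35 mL/min → 15% of 100 mg = 15 mg.
Total = 125 + 15 = 140 mg.

140 mg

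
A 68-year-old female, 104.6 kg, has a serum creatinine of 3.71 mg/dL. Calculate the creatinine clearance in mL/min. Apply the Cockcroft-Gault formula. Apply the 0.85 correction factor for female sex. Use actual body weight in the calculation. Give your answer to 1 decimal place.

CrCl = (140 − 68) × 104.6 / (72 × 3.71) × 0.85 = 7531.2 / 267.12 × 0.85 ≈ 24.0 mL/min

24.0 mL/min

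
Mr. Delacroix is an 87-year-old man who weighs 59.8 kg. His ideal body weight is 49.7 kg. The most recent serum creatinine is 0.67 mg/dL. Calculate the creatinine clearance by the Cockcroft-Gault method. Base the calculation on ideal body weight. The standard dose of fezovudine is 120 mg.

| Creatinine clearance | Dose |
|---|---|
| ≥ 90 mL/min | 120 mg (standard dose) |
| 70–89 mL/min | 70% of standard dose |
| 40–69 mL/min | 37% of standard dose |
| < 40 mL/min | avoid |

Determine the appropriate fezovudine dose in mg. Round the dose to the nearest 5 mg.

CrCl = (140 − 87) × 49.7 / (72 × 0.67) = 2634.1 / 48.24 ≈ 54.6 mL/min
CrCl ≈ 55 mL/min → bracket 40–69 mL/min.
37% of 120 mg = 44.4 mg → 45 mg

45 mg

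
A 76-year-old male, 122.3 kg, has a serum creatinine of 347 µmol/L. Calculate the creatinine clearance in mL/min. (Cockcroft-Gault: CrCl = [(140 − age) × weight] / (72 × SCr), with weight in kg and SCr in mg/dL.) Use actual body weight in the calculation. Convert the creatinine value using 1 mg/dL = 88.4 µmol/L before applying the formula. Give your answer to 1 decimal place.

27.7 mL/min

SCr = 347 / 88.4 = 3.925 mg/dL
CrCl = (140 − 76) × 122.3 / (72 × 3.925) = 7827.2 / 282.60 ≈ 27.7 mL/min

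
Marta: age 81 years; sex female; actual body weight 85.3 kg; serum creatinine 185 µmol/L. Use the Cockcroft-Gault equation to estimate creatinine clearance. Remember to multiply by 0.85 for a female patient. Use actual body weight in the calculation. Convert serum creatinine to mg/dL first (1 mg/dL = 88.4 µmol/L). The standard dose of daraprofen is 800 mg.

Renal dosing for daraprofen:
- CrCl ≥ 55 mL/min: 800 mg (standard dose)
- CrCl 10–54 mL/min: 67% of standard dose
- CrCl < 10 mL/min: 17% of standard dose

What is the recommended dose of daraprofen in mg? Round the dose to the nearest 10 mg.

SCr = 185 / 88.4 = 2.093 mg/dL
CrCl = (140 − 81) × 85.3 / (72 × 2.093) × 0.85 = 5032.7 / 150.70 × 0.85 ≈ 28.4 mL/min
CrCl ≈ 28 mL/min → bracket 10–54 mL/min.
67% of 800 mg = 536 mg → 540 mg

540 mg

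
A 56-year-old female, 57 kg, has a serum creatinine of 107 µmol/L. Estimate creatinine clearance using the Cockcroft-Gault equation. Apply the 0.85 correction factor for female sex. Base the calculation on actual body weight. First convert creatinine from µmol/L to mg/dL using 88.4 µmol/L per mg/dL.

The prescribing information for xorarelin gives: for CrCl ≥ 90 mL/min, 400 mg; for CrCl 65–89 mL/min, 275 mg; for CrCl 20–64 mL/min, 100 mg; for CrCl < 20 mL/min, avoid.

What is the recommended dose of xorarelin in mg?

SCr = 107 / 88.4 = 1.21 mg/dL
CrCl = (140 − 56) × 57 / (72 × 1.21) × 0.85 = 4788.0 / 87.12 × 0.85 ≈ 46.7 mL/min
CrCl ≈ 47 mL/min → bracket 20–64 mL/min.
Dose for this bracket: 100 mg.

100 mg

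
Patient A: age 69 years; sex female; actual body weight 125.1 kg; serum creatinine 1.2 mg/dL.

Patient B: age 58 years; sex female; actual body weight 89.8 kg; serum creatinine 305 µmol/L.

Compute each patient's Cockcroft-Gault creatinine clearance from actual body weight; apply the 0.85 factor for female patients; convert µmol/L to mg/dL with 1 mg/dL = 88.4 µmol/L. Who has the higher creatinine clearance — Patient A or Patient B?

Patient A

Patient A: CrCl = (140 − 69) × 125.1 / (72 × 1.2) × 0.85 = 8882.1 / 86.40 × 0.85 ≈ 87.4 mL/min
Patient B: SCr = 305 / 88.4 = 3.45 mg/dL
Patient B: CrCl = (140 − 58) × 89.8 / (72 × 3.45) × 0.85 = 7363.6 / 248.40 × 0.85 ≈ 25.2 mL/min
87.4 vs 25.2 mL/min → Patient A is higher.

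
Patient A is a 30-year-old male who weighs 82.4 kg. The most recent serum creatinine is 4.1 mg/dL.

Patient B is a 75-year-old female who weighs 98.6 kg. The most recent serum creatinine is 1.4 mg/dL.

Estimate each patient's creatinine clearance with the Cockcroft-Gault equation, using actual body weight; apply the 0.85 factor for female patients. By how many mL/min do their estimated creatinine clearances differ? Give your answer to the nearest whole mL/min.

Patient A: CrCl = (140 − 30) × 82.4 / (72 × 4.1) = 9064.0 / 295.20 ≈ 30.7 mL/min
Patient B: CrCl = (140 − 75) × 98.6 / (72 × 1.4) × 0.85 = 6409.0 / 100.80 × 0.85 ≈ 54.0 mL/min
|30.7 − 54.0| = 23.3 mL/min

23 mL/min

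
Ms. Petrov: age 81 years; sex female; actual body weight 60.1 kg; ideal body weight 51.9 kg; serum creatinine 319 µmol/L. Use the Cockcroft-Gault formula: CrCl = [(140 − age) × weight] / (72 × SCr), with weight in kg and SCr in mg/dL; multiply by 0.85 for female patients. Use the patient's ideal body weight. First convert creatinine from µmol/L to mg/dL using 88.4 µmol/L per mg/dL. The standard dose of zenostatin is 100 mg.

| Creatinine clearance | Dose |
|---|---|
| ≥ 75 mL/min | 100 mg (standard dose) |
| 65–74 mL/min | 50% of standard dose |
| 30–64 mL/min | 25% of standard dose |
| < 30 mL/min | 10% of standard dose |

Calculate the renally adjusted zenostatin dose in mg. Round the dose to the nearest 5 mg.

SCr = 319 / 88.4 = 3.609 mg/dL
CrCl = (140 − 81) × 51.9 / (72 × 3.609) × 0.85 = 3062.1 / 259.85 × 0.85 ≈ 10.0 mL/min
CrCl ≈ 10 mL/min → bracket < 30 mL/min.
10% of 100 mg = 10 mg

10 mg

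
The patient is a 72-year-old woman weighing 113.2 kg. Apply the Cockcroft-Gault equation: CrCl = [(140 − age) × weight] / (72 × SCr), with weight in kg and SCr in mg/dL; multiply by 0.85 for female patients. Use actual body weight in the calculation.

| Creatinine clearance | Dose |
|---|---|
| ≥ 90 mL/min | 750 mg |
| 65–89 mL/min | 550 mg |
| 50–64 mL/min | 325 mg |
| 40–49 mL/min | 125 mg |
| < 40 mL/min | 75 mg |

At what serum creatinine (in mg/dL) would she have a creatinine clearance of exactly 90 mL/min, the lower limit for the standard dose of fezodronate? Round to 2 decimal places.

1.01 mg/dL

Standard dose requires CrCl ≥ 90 mL/min.
Set (140 − 72) × 113.2 × 0.85 / (72 × SCr) = 90
SCr = (140 − 72) × 113.2 × 0.85 / (72 × 90) = 1.010 mg/dL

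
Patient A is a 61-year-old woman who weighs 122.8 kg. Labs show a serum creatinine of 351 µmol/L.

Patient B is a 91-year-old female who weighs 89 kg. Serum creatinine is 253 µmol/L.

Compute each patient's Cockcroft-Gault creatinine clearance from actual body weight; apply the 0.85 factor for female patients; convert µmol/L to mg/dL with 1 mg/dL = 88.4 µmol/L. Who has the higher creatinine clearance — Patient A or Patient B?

Patient A: SCr = 351 / 88.4 = 3.971 mg/dL
Patient A: CrCl = (140 − 61) × 122.8 / (72 × 3.971) × 0.85 = 9701.2 / 285.91 × 0.85 ≈ 28.8 mL/min
Patient B: SCr = 253 / 88.4 = 2.862 mg/dL
Patient B: CrCl = (140 − 91) × 89 / (72 × 2.862) × 0.85 = 4361.0 / 206.06 × 0.85 ≈ 18.0 mL/min
28.8 vs 18.0 mL/min → Patient A is higher.

Patient A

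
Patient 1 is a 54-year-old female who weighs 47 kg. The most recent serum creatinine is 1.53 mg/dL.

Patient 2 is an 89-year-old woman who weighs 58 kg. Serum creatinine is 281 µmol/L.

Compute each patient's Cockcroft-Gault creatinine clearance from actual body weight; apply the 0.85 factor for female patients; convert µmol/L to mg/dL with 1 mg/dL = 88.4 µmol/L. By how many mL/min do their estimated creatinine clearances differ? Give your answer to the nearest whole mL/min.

20 mL/min

Patient 1: CrCl = (140 − 54) × 47 / (72 × 1.53) × 0.85 = 4042.0 / 110.16 × 0.85 ≈ 31.2 mL/min
Patient 2: SCr = 281 / 88.4 = 3.179 mg/dL
Patient 2: CrCl = (140 − 89) × 58 / (72 × 3.179) × 0.85 = 2958.0 / 228.89 × 0.85 ≈ 11.0 mL/min
|31.2 − 11.0| = 20.2 mL/min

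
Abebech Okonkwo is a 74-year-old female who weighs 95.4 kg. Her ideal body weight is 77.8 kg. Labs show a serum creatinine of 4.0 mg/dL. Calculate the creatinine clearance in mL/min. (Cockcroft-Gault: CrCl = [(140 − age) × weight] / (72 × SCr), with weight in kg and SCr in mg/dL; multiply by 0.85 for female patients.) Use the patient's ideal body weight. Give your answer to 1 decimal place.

CrCl = (140 − 74) × 77.8 / (72 × 4) × 0.85 = 5134.8 / 288.00 × 0.85 ≈ 15.2 mL/min

15.2 mL/min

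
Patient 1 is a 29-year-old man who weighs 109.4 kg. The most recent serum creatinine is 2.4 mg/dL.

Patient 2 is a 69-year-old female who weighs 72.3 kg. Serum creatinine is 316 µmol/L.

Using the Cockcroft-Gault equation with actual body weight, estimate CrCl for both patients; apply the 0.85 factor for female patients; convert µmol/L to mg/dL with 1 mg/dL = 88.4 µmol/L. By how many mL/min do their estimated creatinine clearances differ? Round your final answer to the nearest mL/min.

Patient 1: CrCl = (140 − 29) × 109.4 / (72 × 2.4) = 12143.4 / 172.80 ≈ 70.3 mL/min
Patient 2: SCr = 316 / 88.4 = 3.575 mg/dL
Patient 2: CrCl = (140 − 69) × 72.3 / (72 × 3.575) × 0.85 = 5133.3 / 257.40 × 0.85 ≈ 17.0 mL/min
|70.3 − 17.0| = 53.3 mL/min

53 mL/min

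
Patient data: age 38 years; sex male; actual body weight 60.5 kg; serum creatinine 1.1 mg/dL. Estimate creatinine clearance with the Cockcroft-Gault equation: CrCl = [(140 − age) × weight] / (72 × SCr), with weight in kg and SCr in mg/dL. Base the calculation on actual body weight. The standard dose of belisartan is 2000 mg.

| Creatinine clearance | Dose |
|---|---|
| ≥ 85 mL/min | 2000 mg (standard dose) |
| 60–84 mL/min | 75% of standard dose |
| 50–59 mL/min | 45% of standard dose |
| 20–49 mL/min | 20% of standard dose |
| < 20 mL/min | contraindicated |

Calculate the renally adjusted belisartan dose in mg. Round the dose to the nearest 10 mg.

CrCl = (140 − 38) × 60.5 / (72 × 1.1) = 6171.0 / 79.20 ≈ 77.9 mL/min
CrCl ≈ 78 mL/min → bracket 60–84 mL/min.
75% of 2000 mg = 1500 mg

1500 mg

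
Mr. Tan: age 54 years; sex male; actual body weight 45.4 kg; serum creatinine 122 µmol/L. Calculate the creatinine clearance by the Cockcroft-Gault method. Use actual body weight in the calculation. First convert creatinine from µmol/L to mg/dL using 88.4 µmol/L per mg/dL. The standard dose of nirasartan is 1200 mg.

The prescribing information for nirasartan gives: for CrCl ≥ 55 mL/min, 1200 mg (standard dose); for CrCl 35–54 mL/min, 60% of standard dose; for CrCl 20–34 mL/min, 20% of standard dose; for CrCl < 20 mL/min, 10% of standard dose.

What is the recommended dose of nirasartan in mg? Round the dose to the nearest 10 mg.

720 mg

SCr = 122 / 88.4 = 1.38 mg/dL
CrCl = (140 − 54) × 45.4 / (72 × 1.38) = 3904.4 / 99.36 ≈ 39.3 mL/min
CrCl ≈ 39 mL/min → bracket 35–54 mL/min.
60% of 1200 mg = 720 mg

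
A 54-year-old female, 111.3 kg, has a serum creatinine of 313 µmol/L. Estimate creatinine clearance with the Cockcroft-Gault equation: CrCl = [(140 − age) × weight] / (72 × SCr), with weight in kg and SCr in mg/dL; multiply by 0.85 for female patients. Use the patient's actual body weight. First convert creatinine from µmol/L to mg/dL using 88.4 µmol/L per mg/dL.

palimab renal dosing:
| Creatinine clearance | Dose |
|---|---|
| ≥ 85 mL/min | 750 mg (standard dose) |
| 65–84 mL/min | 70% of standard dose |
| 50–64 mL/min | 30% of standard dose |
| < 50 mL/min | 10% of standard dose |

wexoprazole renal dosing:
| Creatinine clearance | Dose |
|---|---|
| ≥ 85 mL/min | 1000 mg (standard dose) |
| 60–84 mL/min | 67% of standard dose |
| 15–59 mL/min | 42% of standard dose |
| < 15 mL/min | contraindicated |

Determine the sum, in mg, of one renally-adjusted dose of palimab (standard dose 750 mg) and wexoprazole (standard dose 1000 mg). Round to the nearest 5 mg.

495 mg

SCr = 313 / 88.4 = 3.541 mg/dL
CrCl = (140 − 54) × 111.3 / (72 × 3.541) × 0.85 = 9571.8 / 254.95 × 0.85 ≈ 31.9 mL/min
CrCl ≈ 32 mL/min.
palimab: < 50 mL/min → 10% of 750 mg = 75 mg.
wexoprazole: 15–59 mL/min → 42% of 1000 mg = 420 mg.
Total = 75 + 420 = 495 mg.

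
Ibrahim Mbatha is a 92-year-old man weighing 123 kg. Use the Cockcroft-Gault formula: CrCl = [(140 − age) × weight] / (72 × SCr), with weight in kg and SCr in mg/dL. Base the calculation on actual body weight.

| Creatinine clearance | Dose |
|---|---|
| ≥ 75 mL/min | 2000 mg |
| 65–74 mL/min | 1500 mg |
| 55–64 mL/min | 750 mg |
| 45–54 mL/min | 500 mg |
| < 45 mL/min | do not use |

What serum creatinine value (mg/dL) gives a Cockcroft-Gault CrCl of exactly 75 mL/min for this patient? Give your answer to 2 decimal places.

1.09 mg/dL

Standard dose requires CrCl ≥ 75 mL/min.
Set (140 − 92) × 123 / (72 × SCr) = 75
SCr = (140 − 92) × 123 / (72 × 75) = 1.093 mg/dL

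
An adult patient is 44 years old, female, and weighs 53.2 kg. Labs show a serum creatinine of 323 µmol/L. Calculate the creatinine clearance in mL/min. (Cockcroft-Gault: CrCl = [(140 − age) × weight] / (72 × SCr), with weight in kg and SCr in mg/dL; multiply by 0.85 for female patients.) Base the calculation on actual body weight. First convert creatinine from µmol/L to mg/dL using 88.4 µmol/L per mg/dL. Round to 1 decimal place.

SCr = 323 / 88.4 = 3.654 mg/dL
CrCl = (140 − 44) × 53.2 / (72 × 3.654) × 0.85 = 5107.2 / 263.09 × 0.85 ≈ 16.5 mL/min

16.5 mL/min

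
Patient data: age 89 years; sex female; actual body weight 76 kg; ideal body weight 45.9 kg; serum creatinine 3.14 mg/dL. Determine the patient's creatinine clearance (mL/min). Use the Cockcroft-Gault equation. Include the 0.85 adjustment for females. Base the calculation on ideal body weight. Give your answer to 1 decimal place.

8.8 mL/min

CrCl = (140 − 89) × 45.9 / (72 × 3.14) × 0.85 = 2340.9 / 226.08 × 0.85 ≈ 8.8 mL/min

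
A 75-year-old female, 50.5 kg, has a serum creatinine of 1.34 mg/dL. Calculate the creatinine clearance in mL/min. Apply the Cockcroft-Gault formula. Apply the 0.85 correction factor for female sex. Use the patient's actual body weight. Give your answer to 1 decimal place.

28.9 mL/min

CrCl = (140 − 75) × 50.5 / (72 × 1.34) × 0.85 = 3282.5 / 96.48 × 0.85 ≈ 28.9 mL/min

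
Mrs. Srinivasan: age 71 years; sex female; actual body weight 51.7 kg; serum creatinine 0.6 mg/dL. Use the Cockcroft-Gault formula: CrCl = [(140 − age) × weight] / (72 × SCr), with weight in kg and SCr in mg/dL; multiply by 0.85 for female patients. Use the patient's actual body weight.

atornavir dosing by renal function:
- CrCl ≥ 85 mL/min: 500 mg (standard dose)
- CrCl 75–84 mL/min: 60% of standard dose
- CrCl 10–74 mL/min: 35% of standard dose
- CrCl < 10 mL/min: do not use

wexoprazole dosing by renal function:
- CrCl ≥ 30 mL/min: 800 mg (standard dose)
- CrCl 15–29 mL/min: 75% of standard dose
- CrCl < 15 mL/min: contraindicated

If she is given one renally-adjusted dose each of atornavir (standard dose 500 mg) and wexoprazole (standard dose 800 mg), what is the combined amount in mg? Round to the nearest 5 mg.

CrCl = (140 − 71) × 51.7 / (72 × 0.6) × 0.85 = 3567.3 / 43.20 × 0.85 ≈ 70.2 mL/min
CrCl ≈ 70 mL/min.
atornavir: 10–74 mL/min → 35% of 500 mg = 175 mg.
wexoprazole: ≥ 30 mL/min → 100% of 800 mg = 800 mg.
Total = 175 + 800 = 975 mg.

975 mg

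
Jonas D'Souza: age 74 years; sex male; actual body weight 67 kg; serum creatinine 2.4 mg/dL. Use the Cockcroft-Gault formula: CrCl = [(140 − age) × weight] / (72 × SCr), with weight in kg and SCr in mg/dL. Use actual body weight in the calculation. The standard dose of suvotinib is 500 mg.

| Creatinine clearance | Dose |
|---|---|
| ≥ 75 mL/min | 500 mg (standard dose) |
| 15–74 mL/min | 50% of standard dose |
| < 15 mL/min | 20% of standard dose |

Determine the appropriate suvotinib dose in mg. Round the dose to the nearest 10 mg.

250 mg

CrCl = (140 − 74) × 67 / (72 × 2.4) = 4422.0 / 172.80 ≈ 25.6 mL/min
CrCl ≈ 26 mL/min → bracket 15–74 mL/min.
50% of 500 mg = 250 mg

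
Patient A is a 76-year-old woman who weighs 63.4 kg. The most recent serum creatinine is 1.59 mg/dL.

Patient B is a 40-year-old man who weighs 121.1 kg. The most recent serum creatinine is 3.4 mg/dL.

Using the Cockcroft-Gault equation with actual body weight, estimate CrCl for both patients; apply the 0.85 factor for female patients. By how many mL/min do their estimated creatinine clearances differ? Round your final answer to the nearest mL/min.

Patient A: CrCl = (140 − 76) × 63.4 / (72 × 1.59) × 0.85 = 4057.6 / 114.48 × 0.85 ≈ 30.1 mL/min
Patient B: CrCl = (140 − 40) × 121.1 / (72 × 3.4) = 12110.0 / 244.80 ≈ 49.5 mL/min
|30.1 − 49.5| = 19.4 mL/min

19 mL/min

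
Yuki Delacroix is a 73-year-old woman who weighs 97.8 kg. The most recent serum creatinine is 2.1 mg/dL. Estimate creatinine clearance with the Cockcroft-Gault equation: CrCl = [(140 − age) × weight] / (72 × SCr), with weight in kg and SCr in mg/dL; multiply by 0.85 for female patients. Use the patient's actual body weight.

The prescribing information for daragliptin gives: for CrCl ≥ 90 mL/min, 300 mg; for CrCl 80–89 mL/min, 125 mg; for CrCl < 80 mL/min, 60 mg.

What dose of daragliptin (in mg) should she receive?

60 mg

CrCl = (140 − 73) × 97.8 / (72 × 2.1) × 0.85 = 6552.6 / 151.20 × 0.85 ≈ 36.8 mL/min
CrCl ≈ 37 mL/min → bracket < 80 mL/min.
Dose for this bracket: 60 mg.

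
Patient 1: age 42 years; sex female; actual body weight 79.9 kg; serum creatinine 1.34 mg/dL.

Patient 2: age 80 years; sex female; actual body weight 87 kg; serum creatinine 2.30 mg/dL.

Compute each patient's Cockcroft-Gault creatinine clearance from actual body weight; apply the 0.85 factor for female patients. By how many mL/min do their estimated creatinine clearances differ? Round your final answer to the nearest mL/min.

42 mL/min

Patient 1: CrCl = (140 − 42) × 79.9 / (72 × 1.34) × 0.85 = 7830.2 / 96.48 × 0.85 ≈ 69.0 mL/min
Patient 2: CrCl = (140 − 80) × 87 / (72 × 2.3) × 0.85 = 5220.0 / 165.60 × 0.85 ≈ 26.8 mL/min
|69.0 − 26.8| = 42.2 mL/min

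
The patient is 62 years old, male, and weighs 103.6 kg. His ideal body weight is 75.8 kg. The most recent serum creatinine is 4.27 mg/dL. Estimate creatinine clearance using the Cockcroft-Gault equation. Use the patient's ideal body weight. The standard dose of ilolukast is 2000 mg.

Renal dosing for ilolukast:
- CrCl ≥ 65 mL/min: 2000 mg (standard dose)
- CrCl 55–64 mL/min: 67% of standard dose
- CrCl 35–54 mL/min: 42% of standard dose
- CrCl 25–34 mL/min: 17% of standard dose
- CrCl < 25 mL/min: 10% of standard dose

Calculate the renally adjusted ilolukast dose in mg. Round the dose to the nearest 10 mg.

200 mg

CrCl = (140 − 62) × 75.8 / (72 × 4.27) = 5912.4 / 307.44 ≈ 19.2 mL/min
CrCl ≈ 19 mL/min → bracket < 25 mL/min.
10% of 2000 mg = 200 mg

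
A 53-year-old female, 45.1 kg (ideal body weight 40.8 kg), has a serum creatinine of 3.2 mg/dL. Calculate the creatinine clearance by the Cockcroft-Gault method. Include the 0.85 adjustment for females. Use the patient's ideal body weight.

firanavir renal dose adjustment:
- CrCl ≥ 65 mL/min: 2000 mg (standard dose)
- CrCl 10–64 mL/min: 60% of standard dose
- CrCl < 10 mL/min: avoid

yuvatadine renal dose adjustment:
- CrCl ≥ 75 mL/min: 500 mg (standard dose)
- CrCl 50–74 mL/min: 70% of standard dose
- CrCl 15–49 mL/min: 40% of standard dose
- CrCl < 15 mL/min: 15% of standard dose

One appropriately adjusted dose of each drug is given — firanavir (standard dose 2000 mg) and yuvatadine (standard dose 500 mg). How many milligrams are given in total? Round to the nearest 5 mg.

CrCl = (140 − 53) × 40.8 / (72 × 3.2) × 0.85 = 3549.6 / 230.40 × 0.85 ≈ 13.1 mL/min
CrCl ≈ 13 mL/min.
firanavir: 10–64 mL/min → 60% of 2000 mg = 1200 mg.
yuvatadine: < 15 mL/min → 15% of 500 mg = 75 mg.
Total = 1200 + 75 = 1275 mg.

1275 mg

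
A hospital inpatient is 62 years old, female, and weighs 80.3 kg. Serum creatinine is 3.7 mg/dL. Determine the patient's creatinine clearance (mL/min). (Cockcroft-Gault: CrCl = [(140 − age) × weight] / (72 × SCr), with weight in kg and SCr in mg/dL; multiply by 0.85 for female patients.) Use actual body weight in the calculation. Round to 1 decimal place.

20.0 mL/min

CrCl = (140 − 62) × 80.3 / (72 × 3.7) × 0.85 = 6263.4 / 266.40 × 0.85 ≈ 20.0 mL/min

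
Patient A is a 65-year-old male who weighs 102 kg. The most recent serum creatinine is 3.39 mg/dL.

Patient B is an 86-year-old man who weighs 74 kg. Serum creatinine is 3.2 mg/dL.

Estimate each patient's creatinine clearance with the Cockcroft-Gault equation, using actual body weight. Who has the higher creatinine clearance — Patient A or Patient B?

Patient A: CrCl = (140 − 65) × 102 / (72 × 3.39) = 7650.0 / 244.08 ≈ 31.3 mL/min
Patient B: CrCl = (140 − 86) × 74 / (72 × 3.2) = 3996.0 / 230.40 ≈ 17.3 mL/min
31.3 vs 17.3 mL/min → Patient A is higher.

Patient A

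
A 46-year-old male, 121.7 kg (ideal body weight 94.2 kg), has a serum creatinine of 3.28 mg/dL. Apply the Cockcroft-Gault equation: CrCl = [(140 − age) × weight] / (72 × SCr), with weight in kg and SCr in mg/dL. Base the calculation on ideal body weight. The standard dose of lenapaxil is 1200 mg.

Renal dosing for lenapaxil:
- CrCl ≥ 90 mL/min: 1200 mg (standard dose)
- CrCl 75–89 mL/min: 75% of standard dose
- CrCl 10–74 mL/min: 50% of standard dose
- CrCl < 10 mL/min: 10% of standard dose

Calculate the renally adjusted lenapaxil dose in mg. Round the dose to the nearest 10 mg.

CrCl = (140 − 46) × 94.2 / (72 × 3.28) = 8854.8 / 236.16 ≈ 37.5 mL/min
CrCl ≈ 37 mL/min → bracket 10–74 mL/min.
50% of 1200 mg = 600 mg

600 mg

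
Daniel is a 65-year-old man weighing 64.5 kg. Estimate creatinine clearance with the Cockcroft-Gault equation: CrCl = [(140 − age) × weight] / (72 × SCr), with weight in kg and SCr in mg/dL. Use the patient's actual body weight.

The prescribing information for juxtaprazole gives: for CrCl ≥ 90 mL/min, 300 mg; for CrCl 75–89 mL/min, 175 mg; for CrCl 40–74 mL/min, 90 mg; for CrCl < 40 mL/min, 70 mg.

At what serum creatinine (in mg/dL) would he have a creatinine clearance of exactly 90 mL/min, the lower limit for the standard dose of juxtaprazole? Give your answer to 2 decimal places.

Standard dose requires CrCl ≥ 90 mL/min.
Set (140 − 65) × 64.5 / (72 × SCr) = 90
SCr = (140 − 65) × 64.5 / (72 × 90) = 0.747 mg/dL

0.75 mg/dL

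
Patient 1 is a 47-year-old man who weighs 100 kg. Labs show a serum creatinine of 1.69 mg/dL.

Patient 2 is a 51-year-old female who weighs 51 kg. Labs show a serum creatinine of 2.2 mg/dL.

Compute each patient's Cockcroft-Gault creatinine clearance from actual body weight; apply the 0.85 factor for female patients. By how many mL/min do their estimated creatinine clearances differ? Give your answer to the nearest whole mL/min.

52 mL/min

Patient 1: CrCl = (140 − 47) × 100 / (72 × 1.69) = 9300.0 / 121.68 ≈ 76.4 mL/min
Patient 2: CrCl = (140 − 51) × 51 / (72 × 2.2) × 0.85 = 4539.0 / 158.40 × 0.85 ≈ 24.4 mL/min
|76.4 − 24.4| = 52.0 mL/min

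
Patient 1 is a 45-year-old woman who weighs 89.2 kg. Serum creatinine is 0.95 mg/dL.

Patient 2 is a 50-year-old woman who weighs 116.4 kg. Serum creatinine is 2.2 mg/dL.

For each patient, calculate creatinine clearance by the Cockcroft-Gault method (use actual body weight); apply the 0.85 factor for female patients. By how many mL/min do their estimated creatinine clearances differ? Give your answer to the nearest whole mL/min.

49 mL/min

Patient 1: CrCl = (140 − 45) × 89.2 / (72 × 0.95) × 0.85 = 8474.0 / 68.40 × 0.85 ≈ 105.3 mL/min
Patient 2: CrCl = (140 − 50) × 116.4 / (72 × 2.2) × 0.85 = 10476.0 / 158.40 × 0.85 ≈ 56.2 mL/min
|105.3 − 56.2| = 49.1 mL/min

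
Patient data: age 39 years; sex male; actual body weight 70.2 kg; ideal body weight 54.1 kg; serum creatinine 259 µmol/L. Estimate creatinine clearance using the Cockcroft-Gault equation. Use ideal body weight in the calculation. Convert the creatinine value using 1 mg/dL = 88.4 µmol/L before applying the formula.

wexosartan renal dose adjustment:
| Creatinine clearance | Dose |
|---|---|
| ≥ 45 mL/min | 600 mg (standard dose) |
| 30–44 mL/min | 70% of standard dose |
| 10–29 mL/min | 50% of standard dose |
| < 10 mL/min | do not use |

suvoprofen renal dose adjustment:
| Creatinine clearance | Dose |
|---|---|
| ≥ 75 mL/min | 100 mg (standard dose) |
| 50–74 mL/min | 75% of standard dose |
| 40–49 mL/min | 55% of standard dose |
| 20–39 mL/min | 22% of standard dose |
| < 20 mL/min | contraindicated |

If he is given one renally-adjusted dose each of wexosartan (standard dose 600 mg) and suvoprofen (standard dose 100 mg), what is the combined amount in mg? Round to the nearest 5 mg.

SCr = 259 / 88.4 = 2.93 mg/dL
CrCl = (140 − 39) × 54.1 / (72 × 2.93) = 5464.1 / 210.96 ≈ 25.9 mL/min
CrCl ≈ 26 mL/min.
wexosartan: 10–29 mL/min → 50% of 600 mg = 300 mg.
suvoprofen: 20–39 mL/min → 22% of 100 mg = 22 mg.
Total = 300 + 22 = 322 mg.

320 mg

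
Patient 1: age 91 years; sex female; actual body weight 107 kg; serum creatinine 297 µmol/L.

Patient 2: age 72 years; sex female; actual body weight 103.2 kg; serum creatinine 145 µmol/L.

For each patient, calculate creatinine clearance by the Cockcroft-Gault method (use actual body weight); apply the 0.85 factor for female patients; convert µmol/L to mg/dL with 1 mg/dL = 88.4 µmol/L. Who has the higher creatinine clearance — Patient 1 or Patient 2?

Patient 2

Patient 1: SCr = 297 / 88.4 = 3.36 mg/dL
Patient 1: CrCl = (140 − 91) × 107 / (72 × 3.36) × 0.85 = 5243.0 / 241.92 × 0.85 ≈ 18.4 mL/min
Patient 2: SCr = 145 / 88.4 = 1.64 mg/dL
Patient 2: CrCl = (140 − 72) × 103.2 / (72 × 1.64) × 0.85 = 7017.6 / 118.08 × 0.85 ≈ 50.5 mL/min
18.4 vs 50.5 mL/min → Patient 2 is higher.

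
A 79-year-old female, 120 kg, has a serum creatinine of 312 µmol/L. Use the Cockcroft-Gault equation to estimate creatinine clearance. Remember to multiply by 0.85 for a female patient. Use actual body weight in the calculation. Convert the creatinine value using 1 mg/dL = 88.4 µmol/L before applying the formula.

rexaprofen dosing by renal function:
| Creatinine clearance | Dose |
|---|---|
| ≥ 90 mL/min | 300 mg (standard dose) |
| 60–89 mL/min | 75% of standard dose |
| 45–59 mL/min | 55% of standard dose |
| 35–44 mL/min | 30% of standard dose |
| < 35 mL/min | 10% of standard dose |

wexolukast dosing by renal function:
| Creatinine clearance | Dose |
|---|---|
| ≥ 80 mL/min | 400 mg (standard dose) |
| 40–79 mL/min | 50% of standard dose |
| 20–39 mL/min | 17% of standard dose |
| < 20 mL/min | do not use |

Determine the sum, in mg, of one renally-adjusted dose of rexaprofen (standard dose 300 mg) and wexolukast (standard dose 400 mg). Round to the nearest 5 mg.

100 mg

SCr = 312 / 88.4 = 3.529 mg/dL
CrCl = (140 − 79) × 120 / (72 × 3.529) × 0.85 = 7320.0 / 254.09 × 0.85 ≈ 24.5 mL/min
CrCl ≈ 24 mL/min.
rexaprofen: < 35 mL/min → 10% of 300 mg = 30 mg.
wexolukast: 20–39 mL/min → 17% of 400 mg = 68 mg.
Total = 30 + 68 = 98 mg.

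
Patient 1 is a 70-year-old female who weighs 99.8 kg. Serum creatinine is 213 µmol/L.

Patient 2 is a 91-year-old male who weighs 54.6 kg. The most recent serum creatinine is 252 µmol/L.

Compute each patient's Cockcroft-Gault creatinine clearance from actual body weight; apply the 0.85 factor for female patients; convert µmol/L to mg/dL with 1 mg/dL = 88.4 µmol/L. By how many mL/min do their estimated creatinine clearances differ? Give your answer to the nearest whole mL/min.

Patient 1: SCr = 213 / 88.4 = 2.41 mg/dL
Patient 1: CrCl = (140 − 70) × 99.8 / (72 × 2.41) × 0.85 = 6986.0 / 173.52 × 0.85 ≈ 34.2 mL/min
Patient 2: SCr = 252 / 88.4 = 2.851 mg/dL
Patient 2: CrCl = (140 − 91) × 54.6 / (72 × 2.851) = 2675.4 / 205.27 ≈ 13.0 mL/min
|34.2 − 13.0| = 21.2 mL/min

21 mL/min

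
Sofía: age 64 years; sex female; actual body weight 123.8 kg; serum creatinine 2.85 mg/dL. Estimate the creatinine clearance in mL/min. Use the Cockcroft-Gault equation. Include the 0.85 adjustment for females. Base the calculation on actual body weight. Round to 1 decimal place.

39.0 mL/min

CrCl = (140 − 64) × 123.8 / (72 × 2.85) × 0.85 = 9408.8 / 205.20 × 0.85 ≈ 39.0 mL/min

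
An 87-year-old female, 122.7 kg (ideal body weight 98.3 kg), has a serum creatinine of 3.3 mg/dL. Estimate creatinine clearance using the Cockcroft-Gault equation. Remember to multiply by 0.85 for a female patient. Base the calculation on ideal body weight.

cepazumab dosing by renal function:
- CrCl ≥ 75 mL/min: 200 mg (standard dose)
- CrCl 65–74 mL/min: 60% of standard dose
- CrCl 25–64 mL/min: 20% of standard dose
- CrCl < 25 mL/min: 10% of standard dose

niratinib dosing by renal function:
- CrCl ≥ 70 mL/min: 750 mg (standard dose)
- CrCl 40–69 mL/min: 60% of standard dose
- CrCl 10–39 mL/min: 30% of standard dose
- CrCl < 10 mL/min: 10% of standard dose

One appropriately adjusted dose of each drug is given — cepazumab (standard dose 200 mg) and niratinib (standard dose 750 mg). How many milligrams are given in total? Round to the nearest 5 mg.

CrCl = (140 − 87) × 98.3 / (72 × 3.3) × 0.85 = 5209.9 / 237.60 × 0.85 ≈ 18.6 mL/min
CrCl ≈ 19 mL/min.
cepazumab: < 25 mL/min → 10% of 200 mg = 20 mg.
niratinib: 10–39 mL/min → 30% of 750 mg = 225 mg.
Total = 20 + 225 = 245 mg.

245 mg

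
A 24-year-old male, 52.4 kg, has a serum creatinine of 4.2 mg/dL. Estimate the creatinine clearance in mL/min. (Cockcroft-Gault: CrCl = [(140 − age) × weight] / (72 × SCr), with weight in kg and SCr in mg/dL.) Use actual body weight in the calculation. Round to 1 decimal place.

20.1 mL/min

CrCl = (140 − 24) × 52.4 / (72 × 4.2) = 6078.4 / 302.40 ≈ 20.1 mL/min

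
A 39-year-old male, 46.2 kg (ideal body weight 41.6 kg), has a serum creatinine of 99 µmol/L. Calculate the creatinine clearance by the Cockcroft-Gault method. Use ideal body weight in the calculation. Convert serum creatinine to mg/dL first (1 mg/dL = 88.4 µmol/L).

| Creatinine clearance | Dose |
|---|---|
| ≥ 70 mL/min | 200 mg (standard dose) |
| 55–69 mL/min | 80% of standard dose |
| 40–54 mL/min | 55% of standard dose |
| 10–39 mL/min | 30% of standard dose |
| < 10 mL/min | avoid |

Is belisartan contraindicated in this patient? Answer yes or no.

SCr = 99 / 88.4 = 1.12 mg/dL
CrCl = (140 − 39) × 41.6 / (72 × 1.12) = 4201.6 / 80.64 ≈ 52.1 mL/min
CrCl ≈ 52 mL/min, which is ≥ 10 mL/min.

no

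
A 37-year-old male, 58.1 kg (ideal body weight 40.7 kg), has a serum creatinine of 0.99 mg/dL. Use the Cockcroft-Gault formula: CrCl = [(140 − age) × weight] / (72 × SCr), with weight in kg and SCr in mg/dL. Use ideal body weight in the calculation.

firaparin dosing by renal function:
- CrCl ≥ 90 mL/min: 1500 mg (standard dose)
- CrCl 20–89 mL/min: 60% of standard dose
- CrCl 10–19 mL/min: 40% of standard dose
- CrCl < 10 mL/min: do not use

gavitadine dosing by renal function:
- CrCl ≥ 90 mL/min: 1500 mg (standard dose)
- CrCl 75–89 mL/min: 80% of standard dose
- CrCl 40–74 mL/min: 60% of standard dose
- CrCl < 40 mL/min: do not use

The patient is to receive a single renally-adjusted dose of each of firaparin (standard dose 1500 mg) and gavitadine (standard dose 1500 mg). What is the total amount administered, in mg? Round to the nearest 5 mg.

1800 mg

CrCl = (140 − 37) × 40.7 / (72 × 0.99) = 4192.1 / 71.28 ≈ 58.8 mL/min
CrCl ≈ 59 mL/min.
firaparin: 20–89 mL/min → 60% of 1500 mg = 900 mg.
gavitadine: 40–74 mL/min → 60% of 1500 mg = 900 mg.
Total = 900 + 900 = 1800 mg.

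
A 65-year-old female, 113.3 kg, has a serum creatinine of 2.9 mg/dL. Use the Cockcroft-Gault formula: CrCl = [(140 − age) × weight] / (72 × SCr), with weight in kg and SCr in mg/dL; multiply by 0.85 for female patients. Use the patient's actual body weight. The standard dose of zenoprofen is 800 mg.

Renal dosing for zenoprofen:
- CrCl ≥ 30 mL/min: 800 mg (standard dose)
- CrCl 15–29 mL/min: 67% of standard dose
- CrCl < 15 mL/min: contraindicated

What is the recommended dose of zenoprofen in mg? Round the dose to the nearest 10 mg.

800 mg

CrCl = (140 − 65) × 113.3 / (72 × 2.9) × 0.85 = 8497.5 / 208.80 × 0.85 ≈ 34.6 mL/min
CrCl ≈ 35 mL/min → bracket ≥ 30 mL/min.
100% of 800 mg = 800 mg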